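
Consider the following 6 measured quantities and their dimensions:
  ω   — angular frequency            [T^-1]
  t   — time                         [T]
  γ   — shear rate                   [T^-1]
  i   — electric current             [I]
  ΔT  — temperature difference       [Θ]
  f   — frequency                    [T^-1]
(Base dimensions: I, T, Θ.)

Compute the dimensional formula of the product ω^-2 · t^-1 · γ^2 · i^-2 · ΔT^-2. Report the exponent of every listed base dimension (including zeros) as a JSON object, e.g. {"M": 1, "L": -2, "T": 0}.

Exponent matrix [I,T,Θ] × [ω,t,γ,i,ΔT,f]:
  I: [ 0  0  0  1  0  0]
  T: [-1  1 -1  0  0 -1]
  Θ: [ 0  0  0  0  1  0]
  [I]: (-2)·0+(-1)·0+(2)·0+(-2)·1+(-2)·0 = -2
  [T]: (-2)·-1+(-1)·1+(2)·-1+(-2)·0+(-2)·0 = -1
  [Θ]: (-2)·0+(-1)·0+(2)·0+(-2)·0+(-2)·1 = -2
⇒ I^-2 T^-1 Θ^-2

{"I": -2, "T": -1, "Θ": -2}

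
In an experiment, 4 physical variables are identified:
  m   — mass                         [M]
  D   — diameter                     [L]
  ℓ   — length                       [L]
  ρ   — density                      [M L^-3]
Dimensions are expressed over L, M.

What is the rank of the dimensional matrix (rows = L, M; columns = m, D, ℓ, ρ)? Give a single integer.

Dimensional matrix (L×M by m×D×ℓ×ρ):
  L: [ 0  1  1 -3]
  M: [ 1  0  0  1]
Row reduction gives pivot columns m,D; rank = 2

2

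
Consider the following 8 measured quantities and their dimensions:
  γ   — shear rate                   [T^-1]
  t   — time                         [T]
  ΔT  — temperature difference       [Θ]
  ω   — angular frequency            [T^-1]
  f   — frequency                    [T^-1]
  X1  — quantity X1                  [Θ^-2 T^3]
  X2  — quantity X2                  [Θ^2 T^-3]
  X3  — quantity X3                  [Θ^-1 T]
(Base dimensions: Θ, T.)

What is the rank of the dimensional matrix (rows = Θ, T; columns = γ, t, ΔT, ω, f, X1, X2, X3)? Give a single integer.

Exponent matrix [Θ,T] × [γ,t,ΔT,ω,f,X1,X2,X3]:
  Θ: [ 0  0  1  0  0 -2  2 -1]
  T: [-1  1  0 -1 -1  3 -3  1]
Row reduction gives pivot columns γ,ΔT; rank = 2

2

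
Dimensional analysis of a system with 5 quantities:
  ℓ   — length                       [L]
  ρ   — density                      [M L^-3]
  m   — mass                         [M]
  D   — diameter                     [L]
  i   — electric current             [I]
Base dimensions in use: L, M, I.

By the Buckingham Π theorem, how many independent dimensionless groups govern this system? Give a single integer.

2

Write exponents as rows L,M,I / cols ℓ,ρ,m,D,i:
  L: [ 1 -3  0  1  0]
  M: [ 0  1  1  0  0]
  I: [ 0  0  0  0  1]
Row reduction gives pivot columns ℓ,ρ,i; rank = 3
5 vars − rank 3 = 2 Π groups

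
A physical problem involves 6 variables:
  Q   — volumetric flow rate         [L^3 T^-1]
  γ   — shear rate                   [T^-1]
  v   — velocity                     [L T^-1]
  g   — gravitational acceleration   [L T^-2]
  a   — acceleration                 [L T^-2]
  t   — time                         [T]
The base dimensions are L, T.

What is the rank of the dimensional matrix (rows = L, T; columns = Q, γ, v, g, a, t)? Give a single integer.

2

Dimensional matrix (L×T by Q×γ×v×g×a×t):
  L: [ 3  0  1  1  1  0]
  T: [-1 -1 -1 -2 -2  1]
Echelon form has 2 nonzero rows (pivots: Q,γ)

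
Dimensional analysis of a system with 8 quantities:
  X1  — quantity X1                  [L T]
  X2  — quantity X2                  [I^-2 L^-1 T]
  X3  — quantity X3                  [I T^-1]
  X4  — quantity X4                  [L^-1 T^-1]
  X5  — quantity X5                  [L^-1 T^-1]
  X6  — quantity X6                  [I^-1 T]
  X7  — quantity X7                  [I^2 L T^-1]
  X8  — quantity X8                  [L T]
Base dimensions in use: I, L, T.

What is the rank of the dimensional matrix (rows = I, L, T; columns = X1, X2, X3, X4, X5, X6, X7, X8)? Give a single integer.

Dimensional matrix (I×L×T by X1×X2×X3×X4×X5×X6×X7×X8):
  I: [ 0 -2  1  0  0 -1  2  0]
  L: [ 1 -1  0 -1 -1  0  1  1]
  T: [ 1  1 -1 -1 -1  1 -1  1]
Echelon form has 2 nonzero rows (pivots: X1,X2)

2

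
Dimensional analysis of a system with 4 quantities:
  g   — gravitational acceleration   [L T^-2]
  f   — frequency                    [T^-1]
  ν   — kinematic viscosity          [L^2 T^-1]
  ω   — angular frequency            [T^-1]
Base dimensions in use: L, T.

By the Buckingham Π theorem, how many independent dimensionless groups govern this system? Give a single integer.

Write exponents as rows L,T / cols g,f,ν,ω:
  L: [ 1  0  2  0]
  T: [-2 -1 -1 -1]
Row reduction gives pivot columns g,f; rank = 2
4 vars − rank 2 = 2 Π groups

2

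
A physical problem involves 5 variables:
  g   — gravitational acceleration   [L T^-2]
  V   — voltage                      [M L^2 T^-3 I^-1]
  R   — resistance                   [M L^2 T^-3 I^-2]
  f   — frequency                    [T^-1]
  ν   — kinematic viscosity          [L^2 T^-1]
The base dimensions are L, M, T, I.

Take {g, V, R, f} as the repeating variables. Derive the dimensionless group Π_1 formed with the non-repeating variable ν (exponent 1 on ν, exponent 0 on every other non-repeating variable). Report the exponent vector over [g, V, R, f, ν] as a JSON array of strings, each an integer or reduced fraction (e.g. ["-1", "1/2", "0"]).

["-2", "0", "0", "3", "1"]

Dimensional matrix (L×M×T×I by g×V×R×f×ν):
  L: [ 1  2  2  0  2]
  M: [ 0  1  1  0  0]
  T: [-2 -3 -3 -1 -1]
  I: [ 0 -1 -2  0  0]
Echelon form has 4 nonzero rows (pivots: g,V,R,f)
Pivot set = {g,V,R,f}, free = {ν}
RREF:
  r0: [   1    0    0    0    2]
  r1: [   0    1    0    0    0]
  r2: [   0    0    1    0    0]
  r3: [   0    0    0    1   -3]
Fix exponent of ν at 1; solve each RREF row for its pivot's exponent:
  r0: exp(g) + (2)·1 = 0 ⇒ exp(g) = -2
  r1: exp(V) + (0)·1 = 0 ⇒ exp(V) = 0
  r2: exp(R) + (0)·1 = 0 ⇒ exp(R) = 0
  r3: exp(f) + (-3)·1 = 0 ⇒ exp(f) = 3
Π_1 = g^-2 · f^3 · ν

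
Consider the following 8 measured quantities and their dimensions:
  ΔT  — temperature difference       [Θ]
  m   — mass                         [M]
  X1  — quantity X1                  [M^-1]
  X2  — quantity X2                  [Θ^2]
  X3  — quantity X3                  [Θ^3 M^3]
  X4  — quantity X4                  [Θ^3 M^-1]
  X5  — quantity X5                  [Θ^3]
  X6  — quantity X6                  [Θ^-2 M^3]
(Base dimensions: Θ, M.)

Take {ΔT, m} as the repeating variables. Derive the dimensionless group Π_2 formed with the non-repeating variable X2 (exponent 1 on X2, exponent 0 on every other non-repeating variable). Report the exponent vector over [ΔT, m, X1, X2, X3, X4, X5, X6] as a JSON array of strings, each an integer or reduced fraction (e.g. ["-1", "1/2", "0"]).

Write exponents as rows Θ,M / cols ΔT,m,X1,X2,X3,X4,X5,X6:
  Θ: [ 1  0  0  2  3  3  3 -2]
  M: [ 0  1 -1  0  3 -1  0  3]
RREF → pivots at {ΔT,m} ⇒ r = 2
Pivot set = {ΔT,m}, free = {X1,X2,X3,X4,X5,X6}
RREF:
  r0: [   1    0    0    2    3    3    3   -2]
  r1: [   0    1   -1    0    3   -1    0    3]
Fix exponent of X2 at 1, X1 at 0, X3 at 0, X4 at 0, X5 at 0, X6 at 0; solve each RREF row for its pivot's exponent:
  r0: exp(ΔT) + (2)·1 = 0 ⇒ exp(ΔT) = -2
  r1: exp(m) + (0)·1 = 0 ⇒ exp(m) = 0
Π_2 = ΔT^-2 · X2

["-2", "0", "0", "1", "0", "0", "0", "0"]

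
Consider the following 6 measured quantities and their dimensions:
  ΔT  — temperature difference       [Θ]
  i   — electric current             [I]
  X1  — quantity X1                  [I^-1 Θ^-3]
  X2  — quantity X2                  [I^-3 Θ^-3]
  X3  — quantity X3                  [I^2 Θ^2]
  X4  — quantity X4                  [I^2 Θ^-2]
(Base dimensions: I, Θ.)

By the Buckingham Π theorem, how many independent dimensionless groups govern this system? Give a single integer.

Exponent matrix [I,Θ] × [ΔT,i,X1,X2,X3,X4]:
  I: [ 0  1 -1 -3  2  2]
  Θ: [ 1  0 -3 -3  2 -2]
Row reduction gives pivot columns ΔT,i; rank = 2
6 vars − rank 2 = 4 Π groups

4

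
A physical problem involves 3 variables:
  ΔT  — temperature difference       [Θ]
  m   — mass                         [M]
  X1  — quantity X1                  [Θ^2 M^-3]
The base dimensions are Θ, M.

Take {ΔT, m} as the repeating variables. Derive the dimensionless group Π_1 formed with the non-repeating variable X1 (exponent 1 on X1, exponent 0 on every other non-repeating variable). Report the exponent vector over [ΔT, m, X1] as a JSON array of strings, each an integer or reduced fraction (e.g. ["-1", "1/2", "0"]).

["-2", "3", "1"]

Write exponents as rows Θ,M / cols ΔT,m,X1:
  Θ: [ 1  0  2]
  M: [ 0  1 -3]
Row reduction gives pivot columns ΔT,m; rank = 2
Repeat: ΔT,m; free: X1
RREF:
  r0: [   1    0    2]
  r1: [   0    1   -3]
Fix exponent of X1 at 1; solve each RREF row for its pivot's exponent:
  r0: exp(ΔT) + (2)·1 = 0 ⇒ exp(ΔT) = -2
  r1: exp(m) + (-3)·1 = 0 ⇒ exp(m) = 3
Π_1 = ΔT^-2 · m^3 · X1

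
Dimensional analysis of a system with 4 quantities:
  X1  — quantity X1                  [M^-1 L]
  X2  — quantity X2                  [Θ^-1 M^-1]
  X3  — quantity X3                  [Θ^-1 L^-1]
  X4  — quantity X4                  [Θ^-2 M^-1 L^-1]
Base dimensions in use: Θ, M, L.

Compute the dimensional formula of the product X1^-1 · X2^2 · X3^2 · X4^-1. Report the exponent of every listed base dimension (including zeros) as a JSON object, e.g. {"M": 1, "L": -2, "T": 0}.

{"Θ": -2, "M": 0, "L": -2}

Write exponents as rows Θ,M,L / cols X1,X2,X3,X4:
  Θ: [ 0 -1 -1 -2]
  M: [-1 -1  0 -1]
  L: [ 1  0 -1 -1]
  [Θ]: (-1)·0+(2)·-1+(2)·-1+(-1)·-2 = -2
  [M]: (-1)·-1+(2)·-1+(2)·0+(-1)·-1 = 0
  [L]: (-1)·1+(2)·0+(2)·-1+(-1)·-1 = -2
⇒ Θ^-2 L^-2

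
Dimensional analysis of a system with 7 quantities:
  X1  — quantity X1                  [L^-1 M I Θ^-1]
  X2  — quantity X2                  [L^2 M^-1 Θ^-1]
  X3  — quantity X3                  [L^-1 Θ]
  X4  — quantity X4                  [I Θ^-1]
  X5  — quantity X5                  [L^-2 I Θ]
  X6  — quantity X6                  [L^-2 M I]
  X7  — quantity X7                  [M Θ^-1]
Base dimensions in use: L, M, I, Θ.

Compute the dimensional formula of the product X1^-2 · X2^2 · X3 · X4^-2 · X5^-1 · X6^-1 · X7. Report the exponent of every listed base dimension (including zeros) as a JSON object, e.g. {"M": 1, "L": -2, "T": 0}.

Write exponents as rows L,M,I,Θ / cols X1,X2,X3,X4,X5,X6,X7:
  L: [-1  2 -1  0 -2 -2  0]
  M: [ 1 -1  0  0  0  1  1]
  I: [ 1  0  0  1  1  1  0]
  Θ: [-1 -1  1 -1  1  0 -1]
  [L]: (-2)·-1+(2)·2+(1)·-1+(-2)·0+(-1)·-2+(-1)·-2+(1)·0 = 9
  [M]: (-2)·1+(2)·-1+(1)·0+(-2)·0+(-1)·0+(-1)·1+(1)·1 = -4
  [I]: (-2)·1+(2)·0+(1)·0+(-2)·1+(-1)·1+(-1)·1+(1)·0 = -6
  [Θ]: (-2)·-1+(2)·-1+(1)·1+(-2)·-1+(-1)·1+(-1)·0+(1)·-1 = 1
⇒ L^9 M^-4 I^-6 Θ

{"L": 9, "M": -4, "I": -6, "Θ": 1}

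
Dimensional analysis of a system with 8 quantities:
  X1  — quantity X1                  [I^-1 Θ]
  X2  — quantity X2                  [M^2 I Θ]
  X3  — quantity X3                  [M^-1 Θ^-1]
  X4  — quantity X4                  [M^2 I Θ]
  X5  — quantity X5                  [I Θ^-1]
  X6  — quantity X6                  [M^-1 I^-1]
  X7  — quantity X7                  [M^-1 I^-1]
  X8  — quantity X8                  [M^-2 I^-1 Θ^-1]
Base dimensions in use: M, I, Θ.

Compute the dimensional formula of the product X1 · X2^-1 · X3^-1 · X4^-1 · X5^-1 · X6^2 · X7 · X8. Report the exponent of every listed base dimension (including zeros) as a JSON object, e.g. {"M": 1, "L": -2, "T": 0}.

{"M": -8, "I": -8, "Θ": 0}

Write exponents as rows M,I,Θ / cols X1,X2,X3,X4,X5,X6,X7,X8:
  M: [ 0  2 -1  2  0 -1 -1 -2]
  I: [-1  1  0  1  1 -1 -1 -1]
  Θ: [ 1  1 -1  1 -1  0  0 -1]
  [M]: (1)·0+(-1)·2+(-1)·-1+(-1)·2+(-1)·0+(2)·-1+(1)·-1+(1)·-2 = -8
  [I]: (1)·-1+(-1)·1+(-1)·0+(-1)·1+(-1)·1+(2)·-1+(1)·-1+(1)·-1 = -8
  [Θ]: (1)·1+(-1)·1+(-1)·-1+(-1)·1+(-1)·-1+(2)·0+(1)·0+(1)·-1 = 0
⇒ M^-8 I^-8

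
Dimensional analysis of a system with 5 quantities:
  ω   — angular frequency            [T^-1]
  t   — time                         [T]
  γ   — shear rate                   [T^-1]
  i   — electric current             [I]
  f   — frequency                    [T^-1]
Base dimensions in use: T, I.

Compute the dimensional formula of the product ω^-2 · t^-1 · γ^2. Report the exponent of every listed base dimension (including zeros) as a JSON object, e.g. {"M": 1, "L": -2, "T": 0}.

Dimensional matrix (T×I by ω×t×γ×i×f):
  T: [-1  1 -1  0 -1]
  I: [ 0  0  0  1  0]
  [T]: (-2)·-1+(-1)·1+(2)·-1 = -1
  [I]: (-2)·0+(-1)·0+(2)·0 = 0
⇒ T^-1

{"T": -1, "I": 0}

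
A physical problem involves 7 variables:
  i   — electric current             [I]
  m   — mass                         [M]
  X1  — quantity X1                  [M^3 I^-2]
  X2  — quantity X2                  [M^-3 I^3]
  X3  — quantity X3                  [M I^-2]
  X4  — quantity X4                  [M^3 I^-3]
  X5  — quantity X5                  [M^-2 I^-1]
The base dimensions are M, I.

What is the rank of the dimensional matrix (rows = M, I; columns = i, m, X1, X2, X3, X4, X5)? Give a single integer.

Dimensional matrix (M×I by i×m×X1×X2×X3×X4×X5):
  M: [ 0  1  3 -3  1  3 -2]
  I: [ 1  0 -2  3 -2 -3 -1]
Row reduction gives pivot columns i,m; rank = 2

2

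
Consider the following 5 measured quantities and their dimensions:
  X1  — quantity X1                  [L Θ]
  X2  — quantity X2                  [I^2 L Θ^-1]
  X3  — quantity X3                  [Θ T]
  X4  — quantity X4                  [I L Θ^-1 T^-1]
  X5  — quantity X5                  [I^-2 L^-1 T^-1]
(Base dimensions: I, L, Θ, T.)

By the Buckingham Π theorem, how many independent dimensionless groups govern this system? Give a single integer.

2

Exponent matrix [I,L,Θ,T] × [X1,X2,X3,X4,X5]:
  I: [ 0  2  0  1 -2]
  L: [ 1  1  0  1 -1]
  Θ: [ 1 -1  1 -1  0]
  T: [ 0  0  1 -1 -1]
Row reduction gives pivot columns X1,X2,X3; rank = 3
n=5, r=3 ⇒ 2 dimensionless groups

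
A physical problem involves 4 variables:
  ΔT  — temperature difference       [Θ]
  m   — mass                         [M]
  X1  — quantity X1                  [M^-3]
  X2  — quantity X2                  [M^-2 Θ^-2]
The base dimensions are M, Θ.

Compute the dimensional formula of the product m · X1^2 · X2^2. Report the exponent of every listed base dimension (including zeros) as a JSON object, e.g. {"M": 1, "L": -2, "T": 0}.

{"M": -9, "Θ": -4}

Write exponents as rows M,Θ / cols ΔT,m,X1,X2:
  M: [ 0  1 -3 -2]
  Θ: [ 1  0  0 -2]
  [M]: (1)·1+(2)·-3+(2)·-2 = -9
  [Θ]: (1)·0+(2)·0+(2)·-2 = -4
⇒ M^-9 Θ^-4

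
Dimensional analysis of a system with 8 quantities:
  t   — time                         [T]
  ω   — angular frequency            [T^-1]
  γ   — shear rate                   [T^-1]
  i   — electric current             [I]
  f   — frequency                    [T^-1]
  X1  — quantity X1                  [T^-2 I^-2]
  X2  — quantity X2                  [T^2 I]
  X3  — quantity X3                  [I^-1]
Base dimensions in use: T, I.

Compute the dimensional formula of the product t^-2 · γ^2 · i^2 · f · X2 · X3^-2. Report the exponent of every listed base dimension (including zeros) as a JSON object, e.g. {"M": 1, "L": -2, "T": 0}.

Exponent matrix [T,I] × [t,ω,γ,i,f,X1,X2,X3]:
  T: [ 1 -1 -1  0 -1 -2  2  0]
  I: [ 0  0  0  1  0 -2  1 -1]
  [T]: (-2)·1+(2)·-1+(2)·0+(1)·-1+(1)·2+(-2)·0 = -3
  [I]: (-2)·0+(2)·0+(2)·1+(1)·0+(1)·1+(-2)·-1 = 5
⇒ T^-3 I^5

{"T": -3, "I": 5}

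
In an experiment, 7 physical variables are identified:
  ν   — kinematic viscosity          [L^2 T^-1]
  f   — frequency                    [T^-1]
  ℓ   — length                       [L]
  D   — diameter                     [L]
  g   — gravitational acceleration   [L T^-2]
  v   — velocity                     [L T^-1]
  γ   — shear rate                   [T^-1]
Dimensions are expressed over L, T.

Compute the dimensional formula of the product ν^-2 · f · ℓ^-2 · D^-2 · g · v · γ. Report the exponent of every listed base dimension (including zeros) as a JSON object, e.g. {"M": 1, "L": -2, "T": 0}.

{"L": -6, "T": -3}

Exponent matrix [L,T] × [ν,f,ℓ,D,g,v,γ]:
  L: [ 2  0  1  1  1  1  0]
  T: [-1 -1  0  0 -2 -1 -1]
  [L]: (-2)·2+(1)·0+(-2)·1+(-2)·1+(1)·1+(1)·1+(1)·0 = -6
  [T]: (-2)·-1+(1)·-1+(-2)·0+(-2)·0+(1)·-2+(1)·-1+(1)·-1 = -3
⇒ L^-6 T^-3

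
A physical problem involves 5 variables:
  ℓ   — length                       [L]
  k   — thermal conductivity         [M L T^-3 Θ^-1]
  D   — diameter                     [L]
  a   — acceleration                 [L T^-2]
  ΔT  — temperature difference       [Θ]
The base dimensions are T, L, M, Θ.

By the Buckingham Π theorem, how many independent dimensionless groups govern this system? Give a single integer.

1

Exponent matrix [T,L,M,Θ] × [ℓ,k,D,a,ΔT]:
  T: [ 0 -3  0 -2  0]
  L: [ 1  1  1  1  0]
  M: [ 0  1  0  0  0]
  Θ: [ 0 -1  0  0  1]
Row reduction gives pivot columns ℓ,k,a,ΔT; rank = 4
n=5, r=4 ⇒ 1 dimensionless group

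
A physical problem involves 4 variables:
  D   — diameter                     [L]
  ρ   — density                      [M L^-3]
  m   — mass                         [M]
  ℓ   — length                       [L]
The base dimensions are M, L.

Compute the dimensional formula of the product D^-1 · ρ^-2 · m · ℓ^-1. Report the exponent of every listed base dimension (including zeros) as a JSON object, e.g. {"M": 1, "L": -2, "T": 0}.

Dimensional matrix (M×L by D×ρ×m×ℓ):
  M: [ 0  1  1  0]
  L: [ 1 -3  0  1]
  [M]: (-1)·0+(-2)·1+(1)·1+(-1)·0 = -1
  [L]: (-1)·1+(-2)·-3+(1)·0+(-1)·1 = 4
⇒ M^-1 L^4

{"M": -1, "L": 4}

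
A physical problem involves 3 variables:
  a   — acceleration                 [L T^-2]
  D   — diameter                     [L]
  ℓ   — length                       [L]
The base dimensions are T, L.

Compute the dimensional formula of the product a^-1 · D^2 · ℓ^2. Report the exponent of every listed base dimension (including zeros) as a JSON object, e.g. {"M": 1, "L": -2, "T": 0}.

{"T": 2, "L": 3}

Dimensional matrix (T×L by a×D×ℓ):
  T: [-2  0  0]
  L: [ 1  1  1]
  [T]: (-1)·-2+(2)·0+(2)·0 = 2
  [L]: (-1)·1+(2)·1+(2)·1 = 3
⇒ T^2 L^3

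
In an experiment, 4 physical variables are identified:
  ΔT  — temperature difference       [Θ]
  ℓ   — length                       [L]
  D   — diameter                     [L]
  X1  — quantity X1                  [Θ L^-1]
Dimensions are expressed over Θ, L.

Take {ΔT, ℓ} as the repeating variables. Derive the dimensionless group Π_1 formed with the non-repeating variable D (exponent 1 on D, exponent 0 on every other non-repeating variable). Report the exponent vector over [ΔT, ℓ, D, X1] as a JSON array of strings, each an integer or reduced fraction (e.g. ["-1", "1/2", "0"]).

Write exponents as rows Θ,L / cols ΔT,ℓ,D,X1:
  Θ: [ 1  0  0  1]
  L: [ 0  1  1 -1]
Row reduction gives pivot columns ΔT,ℓ; rank = 2
Repeat: ΔT,ℓ; free: D,X1
RREF:
  r0: [   1    0    0    1]
  r1: [   0    1    1   -1]
Fix exponent of D at 1, X1 at 0; solve each RREF row for its pivot's exponent:
  r0: exp(ΔT) + (0)·1 = 0 ⇒ exp(ΔT) = 0
  r1: exp(ℓ) + (1)·1 = 0 ⇒ exp(ℓ) = -1
Π_1 = ℓ^-1 · D

["0", "-1", "1", "0"]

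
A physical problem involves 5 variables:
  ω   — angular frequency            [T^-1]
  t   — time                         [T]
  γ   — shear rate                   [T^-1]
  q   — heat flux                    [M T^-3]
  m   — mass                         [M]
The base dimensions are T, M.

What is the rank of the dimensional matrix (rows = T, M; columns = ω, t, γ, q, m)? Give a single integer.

Exponent matrix [T,M] × [ω,t,γ,q,m]:
  T: [-1  1 -1 -3  0]
  M: [ 0  0  0  1  1]
Echelon form has 2 nonzero rows (pivots: ω,q)

2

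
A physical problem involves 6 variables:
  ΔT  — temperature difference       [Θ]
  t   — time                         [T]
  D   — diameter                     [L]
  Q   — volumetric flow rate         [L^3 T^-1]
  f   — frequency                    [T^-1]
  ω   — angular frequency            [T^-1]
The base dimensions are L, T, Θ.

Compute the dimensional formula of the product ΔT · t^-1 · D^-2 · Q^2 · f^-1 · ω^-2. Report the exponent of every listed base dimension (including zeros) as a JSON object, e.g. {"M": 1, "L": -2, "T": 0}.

Dimensional matrix (L×T×Θ by ΔT×t×D×Q×f×ω):
  L: [ 0  0  1  3  0  0]
  T: [ 0  1  0 -1 -1 -1]
  Θ: [ 1  0  0  0  0  0]
  [L]: (1)·0+(-1)·0+(-2)·1+(2)·3+(-1)·0+(-2)·0 = 4
  [T]: (1)·0+(-1)·1+(-2)·0+(2)·-1+(-1)·-1+(-2)·-1 = 0
  [Θ]: (1)·1+(-1)·0+(-2)·0+(2)·0+(-1)·0+(-2)·0 = 1
⇒ L^4 Θ

{"L": 4, "T": 0, "Θ": 1}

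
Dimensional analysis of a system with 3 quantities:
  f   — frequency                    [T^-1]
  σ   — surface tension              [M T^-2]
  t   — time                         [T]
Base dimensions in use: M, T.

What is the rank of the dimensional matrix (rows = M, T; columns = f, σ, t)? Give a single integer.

Write exponents as rows M,T / cols f,σ,t:
  M: [ 0  1  0]
  T: [-1 -2  1]
Echelon form has 2 nonzero rows (pivots: f,σ)

2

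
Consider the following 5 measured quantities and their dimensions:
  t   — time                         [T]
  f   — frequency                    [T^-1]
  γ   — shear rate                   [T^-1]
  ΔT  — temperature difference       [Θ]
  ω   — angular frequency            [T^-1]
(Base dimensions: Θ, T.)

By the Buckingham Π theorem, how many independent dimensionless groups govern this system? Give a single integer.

3

Write exponents as rows Θ,T / cols t,f,γ,ΔT,ω:
  Θ: [ 0  0  0  1  0]
  T: [ 1 -1 -1  0 -1]
Echelon form has 2 nonzero rows (pivots: t,ΔT)
n=5, r=2 ⇒ 3 dimensionless groups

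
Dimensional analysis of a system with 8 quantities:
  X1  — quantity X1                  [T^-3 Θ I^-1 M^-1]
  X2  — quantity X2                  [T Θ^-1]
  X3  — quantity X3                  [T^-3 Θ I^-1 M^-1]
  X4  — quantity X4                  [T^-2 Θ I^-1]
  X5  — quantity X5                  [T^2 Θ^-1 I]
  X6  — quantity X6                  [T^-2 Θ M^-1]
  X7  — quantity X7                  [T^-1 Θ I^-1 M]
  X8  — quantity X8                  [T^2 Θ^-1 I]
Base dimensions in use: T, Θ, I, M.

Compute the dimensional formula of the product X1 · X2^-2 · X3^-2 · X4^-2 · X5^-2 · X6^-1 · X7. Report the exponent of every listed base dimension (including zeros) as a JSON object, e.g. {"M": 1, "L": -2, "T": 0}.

{"T": 2, "Θ": 1, "I": 0, "M": 3}

Dimensional matrix (T×Θ×I×M by X1×X2×X3×X4×X5×X6×X7×X8):
  T: [-3  1 -3 -2  2 -2 -1  2]
  Θ: [ 1 -1  1  1 -1  1  1 -1]
  I: [-1  0 -1 -1  1  0 -1  1]
  M: [-1  0 -1  0  0 -1  1  0]
  [T]: (1)·-3+(-2)·1+(-2)·-3+(-2)·-2+(-2)·2+(-1)·-2+(1)·-1 = 2
  [Θ]: (1)·1+(-2)·-1+(-2)·1+(-2)·1+(-2)·-1+(-1)·1+(1)·1 = 1
  [I]: (1)·-1+(-2)·0+(-2)·-1+(-2)·-1+(-2)·1+(-1)·0+(1)·-1 = 0
  [M]: (1)·-1+(-2)·0+(-2)·-1+(-2)·0+(-2)·0+(-1)·-1+(1)·1 = 3
⇒ T^2 Θ M^3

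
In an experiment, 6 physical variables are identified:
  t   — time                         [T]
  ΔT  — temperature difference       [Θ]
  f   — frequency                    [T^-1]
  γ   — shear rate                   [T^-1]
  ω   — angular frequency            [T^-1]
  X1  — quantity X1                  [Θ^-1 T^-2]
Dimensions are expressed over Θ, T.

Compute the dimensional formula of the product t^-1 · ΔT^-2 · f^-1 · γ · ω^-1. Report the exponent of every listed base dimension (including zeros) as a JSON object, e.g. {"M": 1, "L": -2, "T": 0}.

{"Θ": -2, "T": 0}

Exponent matrix [Θ,T] × [t,ΔT,f,γ,ω,X1]:
  Θ: [ 0  1  0  0  0 -1]
  T: [ 1  0 -1 -1 -1 -2]
  [Θ]: (-1)·0+(-2)·1+(-1)·0+(1)·0+(-1)·0 = -2
  [T]: (-1)·1+(-2)·0+(-1)·-1+(1)·-1+(-1)·-1 = 0
⇒ Θ^-2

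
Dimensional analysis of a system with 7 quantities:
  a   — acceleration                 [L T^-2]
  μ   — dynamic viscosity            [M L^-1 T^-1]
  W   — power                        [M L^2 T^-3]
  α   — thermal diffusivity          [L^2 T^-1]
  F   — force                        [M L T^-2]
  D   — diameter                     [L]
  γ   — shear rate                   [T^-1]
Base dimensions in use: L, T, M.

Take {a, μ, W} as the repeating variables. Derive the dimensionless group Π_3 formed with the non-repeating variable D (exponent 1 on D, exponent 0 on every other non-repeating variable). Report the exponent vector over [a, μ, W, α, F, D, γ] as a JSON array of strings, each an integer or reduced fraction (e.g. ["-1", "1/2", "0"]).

["1/2", "1/2", "-1/2", "0", "0", "1", "0"]

Exponent matrix [L,T,M] × [a,μ,W,α,F,D,γ]:
  L: [ 1 -1  2  2  1  1  0]
  T: [-2 -1 -3 -1 -2  0 -1]
  M: [ 0  1  1  0  1  0  0]
RREF → pivots at {a,μ,W} ⇒ r = 3
Pivot set = {a,μ,W}, free = {α,F,D,γ}
RREF:
  r0: [   1    0    0 -1/4 -1/4 -1/2  3/4]
  r1: [   0    1    0 -3/4  1/4 -1/2  1/4]
  r2: [   0    0    1  3/4  3/4  1/2 -1/4]
Fix exponent of D at 1, α at 0, F at 0, γ at 0; solve each RREF row for its pivot's exponent:
  r0: exp(a) + (-1/2)·1 = 0 ⇒ exp(a) = 1/2
  r1: exp(μ) + (-1/2)·1 = 0 ⇒ exp(μ) = 1/2
  r2: exp(W) + (1/2)·1 = 0 ⇒ exp(W) = -1/2
Π_3 = a^(1/2) · μ^(1/2) · W^(-1/2) · D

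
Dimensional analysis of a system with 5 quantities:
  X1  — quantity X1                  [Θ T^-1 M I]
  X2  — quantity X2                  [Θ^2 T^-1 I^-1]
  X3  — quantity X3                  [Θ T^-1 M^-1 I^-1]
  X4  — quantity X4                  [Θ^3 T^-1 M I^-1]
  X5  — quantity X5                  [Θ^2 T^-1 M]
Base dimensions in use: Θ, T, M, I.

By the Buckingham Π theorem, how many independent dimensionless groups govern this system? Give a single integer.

2

Dimensional matrix (Θ×T×M×I by X1×X2×X3×X4×X5):
  Θ: [ 1  2  1  3  2]
  T: [-1 -1 -1 -1 -1]
  M: [ 1  0 -1  1  1]
  I: [ 1 -1 -1 -1  0]
Echelon form has 3 nonzero rows (pivots: X1,X2,X3)
Π count = n − r = 5 − 3 = 2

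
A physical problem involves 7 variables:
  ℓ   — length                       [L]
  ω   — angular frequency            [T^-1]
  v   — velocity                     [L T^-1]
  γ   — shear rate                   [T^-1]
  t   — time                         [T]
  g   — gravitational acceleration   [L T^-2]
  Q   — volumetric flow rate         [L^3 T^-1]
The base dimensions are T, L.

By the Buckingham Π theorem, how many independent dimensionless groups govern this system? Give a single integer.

Dimensional matrix (T×L by ℓ×ω×v×γ×t×g×Q):
  T: [ 0 -1 -1 -1  1 -2 -1]
  L: [ 1  0  1  0  0  1  3]
RREF → pivots at {ℓ,ω} ⇒ r = 2
7 vars − rank 2 = 5 Π groups

5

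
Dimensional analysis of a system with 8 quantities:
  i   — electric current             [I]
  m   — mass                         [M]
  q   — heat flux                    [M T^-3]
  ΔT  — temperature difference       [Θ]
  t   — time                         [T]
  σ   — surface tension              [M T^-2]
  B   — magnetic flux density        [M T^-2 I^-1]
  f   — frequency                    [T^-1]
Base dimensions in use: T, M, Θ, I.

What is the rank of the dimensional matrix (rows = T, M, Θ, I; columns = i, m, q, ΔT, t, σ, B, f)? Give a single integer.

4

Exponent matrix [T,M,Θ,I] × [i,m,q,ΔT,t,σ,B,f]:
  T: [ 0  0 -3  0  1 -2 -2 -1]
  M: [ 0  1  1  0  0  1  1  0]
  Θ: [ 0  0  0  1  0  0  0  0]
  I: [ 1  0  0  0  0  0 -1  0]
Row reduction gives pivot columns i,m,q,ΔT; rank = 4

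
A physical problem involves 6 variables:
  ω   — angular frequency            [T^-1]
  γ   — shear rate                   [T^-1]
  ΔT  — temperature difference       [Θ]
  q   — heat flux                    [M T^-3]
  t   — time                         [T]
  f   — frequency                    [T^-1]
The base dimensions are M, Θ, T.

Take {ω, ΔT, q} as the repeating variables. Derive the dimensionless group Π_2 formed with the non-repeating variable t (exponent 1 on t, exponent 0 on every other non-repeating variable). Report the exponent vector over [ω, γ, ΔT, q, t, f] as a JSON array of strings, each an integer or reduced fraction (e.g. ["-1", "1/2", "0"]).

Exponent matrix [M,Θ,T] × [ω,γ,ΔT,q,t,f]:
  M: [ 0  0  0  1  0  0]
  Θ: [ 0  0  1  0  0  0]
  T: [-1 -1  0 -3  1 -1]
RREF → pivots at {ω,ΔT,q} ⇒ r = 3
Repeat: ω,ΔT,q; free: γ,t,f
RREF:
  r0: [   1    1    0    0   -1    1]
  r1: [   0    0    1    0    0    0]
  r2: [   0    0    0    1    0    0]
Fix exponent of t at 1, γ at 0, f at 0; solve each RREF row for its pivot's exponent:
  r0: exp(ω) + (-1)·1 = 0 ⇒ exp(ω) = 1
  r1: exp(ΔT) + (0)·1 = 0 ⇒ exp(ΔT) = 0
  r2: exp(q) + (0)·1 = 0 ⇒ exp(q) = 0
Π_2 = ω · t

["1", "0", "0", "0", "1", "0"]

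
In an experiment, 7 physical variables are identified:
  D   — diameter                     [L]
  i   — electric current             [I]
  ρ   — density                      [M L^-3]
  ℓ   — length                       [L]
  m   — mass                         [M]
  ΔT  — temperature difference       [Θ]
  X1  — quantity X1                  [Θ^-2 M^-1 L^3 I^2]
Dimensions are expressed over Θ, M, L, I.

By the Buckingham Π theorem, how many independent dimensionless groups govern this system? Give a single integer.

3

Exponent matrix [Θ,M,L,I] × [D,i,ρ,ℓ,m,ΔT,X1]:
  Θ: [ 0  0  0  0  0  1 -2]
  M: [ 0  0  1  0  1  0 -1]
  L: [ 1  0 -3  1  0  0  3]
  I: [ 0  1  0  0  0  0  2]
Row reduction gives pivot columns D,i,ρ,ΔT; rank = 4
Π count = n − r = 7 − 4 = 3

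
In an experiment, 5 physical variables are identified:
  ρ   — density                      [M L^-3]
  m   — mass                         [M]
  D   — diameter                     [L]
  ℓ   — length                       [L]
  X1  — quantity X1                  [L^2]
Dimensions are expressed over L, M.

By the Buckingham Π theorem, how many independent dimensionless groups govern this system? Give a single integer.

Exponent matrix [L,M] × [ρ,m,D,ℓ,X1]:
  L: [-3  0  1  1  2]
  M: [ 1  1  0  0  0]
Echelon form has 2 nonzero rows (pivots: ρ,m)
Π count = n − r = 5 − 2 = 3

3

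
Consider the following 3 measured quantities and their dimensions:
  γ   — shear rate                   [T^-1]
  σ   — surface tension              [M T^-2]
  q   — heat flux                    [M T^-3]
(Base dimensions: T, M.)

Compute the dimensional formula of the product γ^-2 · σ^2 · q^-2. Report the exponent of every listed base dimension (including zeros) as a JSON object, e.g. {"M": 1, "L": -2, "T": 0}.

Dimensional matrix (T×M by γ×σ×q):
  T: [-1 -2 -3]
  M: [ 0  1  1]
  [T]: (-2)·-1+(2)·-2+(-2)·-3 = 4
  [M]: (-2)·0+(2)·1+(-2)·1 = 0
⇒ T^4

{"T": 4, "M": 0}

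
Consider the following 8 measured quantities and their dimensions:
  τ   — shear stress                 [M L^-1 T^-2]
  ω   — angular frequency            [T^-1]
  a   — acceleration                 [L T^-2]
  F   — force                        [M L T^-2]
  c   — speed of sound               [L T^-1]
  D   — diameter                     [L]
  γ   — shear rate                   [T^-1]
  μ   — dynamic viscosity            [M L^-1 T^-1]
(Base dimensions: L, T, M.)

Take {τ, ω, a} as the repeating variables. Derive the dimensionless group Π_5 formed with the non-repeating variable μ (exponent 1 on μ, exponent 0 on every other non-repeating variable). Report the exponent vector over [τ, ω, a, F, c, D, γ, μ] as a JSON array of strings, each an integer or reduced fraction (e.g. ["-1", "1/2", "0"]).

["-1", "1", "0", "0", "0", "0", "0", "1"]

Dimensional matrix (L×T×M by τ×ω×a×F×c×D×γ×μ):
  L: [-1  0  1  1  1  1  0 -1]
  T: [-2 -1 -2 -2 -1  0 -1 -1]
  M: [ 1  0  0  1  0  0  0  1]
Row reduction gives pivot columns τ,ω,a; rank = 3
Pivot set = {τ,ω,a}, free = {F,c,D,γ,μ}
RREF:
  r0: [   1    0    0    1    0    0    0    1]
  r1: [   0    1    0   -4   -1   -2    1   -1]
  r2: [   0    0    1    2    1    1    0    0]
Fix exponent of μ at 1, F at 0, c at 0, D at 0, γ at 0; solve each RREF row for its pivot's exponent:
  r0: exp(τ) + (1)·1 = 0 ⇒ exp(τ) = -1
  r1: exp(ω) + (-1)·1 = 0 ⇒ exp(ω) = 1
  r2: exp(a) + (0)·1 = 0 ⇒ exp(a) = 0
Π_5 = τ^-1 · ω · μ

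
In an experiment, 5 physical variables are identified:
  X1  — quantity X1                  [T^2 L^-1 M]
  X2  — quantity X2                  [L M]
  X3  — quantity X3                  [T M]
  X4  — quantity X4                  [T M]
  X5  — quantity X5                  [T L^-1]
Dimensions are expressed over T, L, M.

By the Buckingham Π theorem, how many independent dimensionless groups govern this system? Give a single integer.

3

Exponent matrix [T,L,M] × [X1,X2,X3,X4,X5]:
  T: [ 2  0  1  1  1]
  L: [-1  1  0  0 -1]
  M: [ 1  1  1  1  0]
RREF → pivots at {X1,X2} ⇒ r = 2
n=5, r=2 ⇒ 3 dimensionless groups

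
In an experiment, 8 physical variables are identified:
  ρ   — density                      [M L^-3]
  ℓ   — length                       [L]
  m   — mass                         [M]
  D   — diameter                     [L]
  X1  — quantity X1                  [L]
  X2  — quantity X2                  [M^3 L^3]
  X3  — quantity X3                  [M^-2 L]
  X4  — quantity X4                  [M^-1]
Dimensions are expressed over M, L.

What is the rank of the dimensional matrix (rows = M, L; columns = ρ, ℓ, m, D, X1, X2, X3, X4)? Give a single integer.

Exponent matrix [M,L] × [ρ,ℓ,m,D,X1,X2,X3,X4]:
  M: [ 1  0  1  0  0  3 -2 -1]
  L: [-3  1  0  1  1  3  1  0]
Echelon form has 2 nonzero rows (pivots: ρ,ℓ)

2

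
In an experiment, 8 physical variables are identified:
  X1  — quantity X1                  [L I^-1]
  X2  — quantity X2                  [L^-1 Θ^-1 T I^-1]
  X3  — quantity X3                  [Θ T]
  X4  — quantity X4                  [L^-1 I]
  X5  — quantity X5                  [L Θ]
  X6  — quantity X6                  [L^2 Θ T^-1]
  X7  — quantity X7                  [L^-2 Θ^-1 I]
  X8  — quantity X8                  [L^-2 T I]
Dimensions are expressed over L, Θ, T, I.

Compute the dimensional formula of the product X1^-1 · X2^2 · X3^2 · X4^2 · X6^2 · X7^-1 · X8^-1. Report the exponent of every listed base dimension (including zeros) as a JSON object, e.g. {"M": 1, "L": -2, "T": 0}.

{"L": 3, "Θ": 3, "T": 1, "I": -1}

Write exponents as rows L,Θ,T,I / cols X1,X2,X3,X4,X5,X6,X7,X8:
  L: [ 1 -1  0 -1  1  2 -2 -2]
  Θ: [ 0 -1  1  0  1  1 -1  0]
  T: [ 0  1  1  0  0 -1  0  1]
  I: [-1 -1  0  1  0  0  1  1]
  [L]: (-1)·1+(2)·-1+(2)·0+(2)·-1+(2)·2+(-1)·-2+(-1)·-2 = 3
  [Θ]: (-1)·0+(2)·-1+(2)·1+(2)·0+(2)·1+(-1)·-1+(-1)·0 = 3
  [T]: (-1)·0+(2)·1+(2)·1+(2)·0+(2)·-1+(-1)·0+(-1)·1 = 1
  [I]: (-1)·-1+(2)·-1+(2)·0+(2)·1+(2)·0+(-1)·1+(-1)·1 = -1
⇒ L^3 Θ^3 T I^-1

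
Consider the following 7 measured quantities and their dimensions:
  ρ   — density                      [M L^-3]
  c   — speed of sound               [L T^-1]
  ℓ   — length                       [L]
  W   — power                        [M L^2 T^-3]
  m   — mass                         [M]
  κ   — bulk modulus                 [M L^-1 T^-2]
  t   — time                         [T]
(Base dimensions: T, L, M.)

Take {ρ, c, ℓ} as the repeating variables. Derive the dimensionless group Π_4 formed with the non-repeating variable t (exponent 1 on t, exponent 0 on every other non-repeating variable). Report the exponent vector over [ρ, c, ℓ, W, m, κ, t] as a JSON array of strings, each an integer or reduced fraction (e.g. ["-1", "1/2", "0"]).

["0", "1", "-1", "0", "0", "0", "1"]

Write exponents as rows T,L,M / cols ρ,c,ℓ,W,m,κ,t:
  T: [ 0 -1  0 -3  0 -2  1]
  L: [-3  1  1  2  0 -1  0]
  M: [ 1  0  0  1  1  1  0]
RREF → pivots at {ρ,c,ℓ} ⇒ r = 3
Repeat: ρ,c,ℓ; free: W,m,κ,t
RREF:
  r0: [   1    0    0    1    1    1    0]
  r1: [   0    1    0    3    0    2   -1]
  r2: [   0    0    1    2    3    0    1]
Fix exponent of t at 1, W at 0, m at 0, κ at 0; solve each RREF row for its pivot's exponent:
  r0: exp(ρ) + (0)·1 = 0 ⇒ exp(ρ) = 0
  r1: exp(c) + (-1)·1 = 0 ⇒ exp(c) = 1
  r2: exp(ℓ) + (1)·1 = 0 ⇒ exp(ℓ) = -1
Π_4 = c · ℓ^-1 · t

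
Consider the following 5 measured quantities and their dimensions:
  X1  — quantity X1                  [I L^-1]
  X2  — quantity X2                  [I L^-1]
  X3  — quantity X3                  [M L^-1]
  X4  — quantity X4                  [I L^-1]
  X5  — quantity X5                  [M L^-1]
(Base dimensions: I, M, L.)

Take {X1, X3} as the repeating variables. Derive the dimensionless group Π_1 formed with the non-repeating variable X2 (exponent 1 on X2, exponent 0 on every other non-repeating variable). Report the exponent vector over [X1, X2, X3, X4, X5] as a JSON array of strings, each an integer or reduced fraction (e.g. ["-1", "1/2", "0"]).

Exponent matrix [I,M,L] × [X1,X2,X3,X4,X5]:
  I: [ 1  1  0  1  0]
  M: [ 0  0  1  0  1]
  L: [-1 -1 -1 -1 -1]
Echelon form has 2 nonzero rows (pivots: X1,X3)
Pivot set = {X1,X3}, free = {X2,X4,X5}
RREF:
  r0: [   1    1    0    1    0]
  r1: [   0    0    1    0    1]
  r2: [   0    0    0    0    0]
Fix exponent of X2 at 1, X4 at 0, X5 at 0; solve each RREF row for its pivot's exponent:
  r0: exp(X1) + (1)·1 = 0 ⇒ exp(X1) = -1
  r1: exp(X3) + (0)·1 = 0 ⇒ exp(X3) = 0
Π_1 = X1^-1 · X2

["-1", "1", "0", "0", "0"]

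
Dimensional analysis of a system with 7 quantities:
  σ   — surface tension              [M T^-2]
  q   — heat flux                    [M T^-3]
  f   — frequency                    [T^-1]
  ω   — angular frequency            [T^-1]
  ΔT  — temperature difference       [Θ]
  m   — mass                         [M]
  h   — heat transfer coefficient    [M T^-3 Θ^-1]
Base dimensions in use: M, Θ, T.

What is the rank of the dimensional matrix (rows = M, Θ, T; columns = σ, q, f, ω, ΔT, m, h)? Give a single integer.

Dimensional matrix (M×Θ×T by σ×q×f×ω×ΔT×m×h):
  M: [ 1  1  0  0  0  1  1]
  Θ: [ 0  0  0  0  1  0 -1]
  T: [-2 -3 -1 -1  0  0 -3]
Echelon form has 3 nonzero rows (pivots: σ,q,ΔT)

3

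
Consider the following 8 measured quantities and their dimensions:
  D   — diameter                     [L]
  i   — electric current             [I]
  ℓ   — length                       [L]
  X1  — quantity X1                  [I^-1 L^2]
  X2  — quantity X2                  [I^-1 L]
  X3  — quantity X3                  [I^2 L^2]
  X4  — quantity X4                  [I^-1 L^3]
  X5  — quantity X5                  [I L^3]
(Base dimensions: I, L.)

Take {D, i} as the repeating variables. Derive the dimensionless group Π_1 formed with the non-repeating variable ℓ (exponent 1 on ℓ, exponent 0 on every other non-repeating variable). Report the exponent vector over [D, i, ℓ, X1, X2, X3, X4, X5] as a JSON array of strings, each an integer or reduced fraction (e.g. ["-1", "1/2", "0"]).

Exponent matrix [I,L] × [D,i,ℓ,X1,X2,X3,X4,X5]:
  I: [ 0  1  0 -1 -1  2 -1  1]
  L: [ 1  0  1  2  1  2  3  3]
Row reduction gives pivot columns D,i; rank = 2
Pivot set = {D,i}, free = {ℓ,X1,X2,X3,X4,X5}
RREF:
  r0: [   1    0    1    2    1    2    3    3]
  r1: [   0    1    0   -1   -1    2   -1    1]
Fix exponent of ℓ at 1, X1 at 0, X2 at 0, X3 at 0, X4 at 0, X5 at 0; solve each RREF row for its pivot's exponent:
  r0: exp(D) + (1)·1 = 0 ⇒ exp(D) = -1
  r1: exp(i) + (0)·1 = 0 ⇒ exp(i) = 0
Π_1 = D^-1 · ℓ

["-1", "0", "1", "0", "0", "0", "0", "0"]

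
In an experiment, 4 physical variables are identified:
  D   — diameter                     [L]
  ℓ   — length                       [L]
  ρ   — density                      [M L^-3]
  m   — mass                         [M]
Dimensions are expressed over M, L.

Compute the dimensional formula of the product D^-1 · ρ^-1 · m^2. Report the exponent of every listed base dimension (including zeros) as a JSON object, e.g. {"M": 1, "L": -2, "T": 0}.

Exponent matrix [M,L] × [D,ℓ,ρ,m]:
  M: [ 0  0  1  1]
  L: [ 1  1 -3  0]
  [M]: (-1)·0+(-1)·1+(2)·1 = 1
  [L]: (-1)·1+(-1)·-3+(2)·0 = 2
⇒ M L^2

{"M": 1, "L": 2}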